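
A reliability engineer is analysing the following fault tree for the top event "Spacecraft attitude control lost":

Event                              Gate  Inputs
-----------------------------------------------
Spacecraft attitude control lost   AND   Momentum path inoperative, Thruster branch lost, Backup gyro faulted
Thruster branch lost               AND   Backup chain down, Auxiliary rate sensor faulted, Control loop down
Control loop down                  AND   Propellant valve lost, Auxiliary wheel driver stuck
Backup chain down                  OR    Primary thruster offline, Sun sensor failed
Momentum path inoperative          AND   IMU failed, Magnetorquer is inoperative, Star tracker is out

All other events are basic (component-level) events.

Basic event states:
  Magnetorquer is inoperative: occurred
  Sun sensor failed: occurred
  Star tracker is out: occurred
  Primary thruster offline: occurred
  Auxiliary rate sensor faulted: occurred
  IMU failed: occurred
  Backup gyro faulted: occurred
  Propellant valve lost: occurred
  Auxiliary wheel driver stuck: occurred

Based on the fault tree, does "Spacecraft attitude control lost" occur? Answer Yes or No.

Momentum path inoperative [AND]: IMU failed=occurs, Magnetorquer is inoperative=occurs, Star tracker is out=occurs → all inputs occur → occurs.
Backup chain down [OR]: Primary thruster offline=occurs, Sun sensor failed=occurs → at least one input occurs → occurs.
Control loop down [AND]: Propellant valve lost=occurs, Auxiliary wheel driver stuck=occurs → all inputs occur → occurs.
Thruster branch lost [AND]: Backup chain down=occurs, Auxiliary rate sensor faulted=occurs, Control loop down=occurs → all inputs occur → occurs.
Spacecraft attitude control lost [AND]: Momentum path inoperative=occurs, Thruster branch lost=occurs, Backup gyro faulted=occurs → all inputs occur → occurs.

Yes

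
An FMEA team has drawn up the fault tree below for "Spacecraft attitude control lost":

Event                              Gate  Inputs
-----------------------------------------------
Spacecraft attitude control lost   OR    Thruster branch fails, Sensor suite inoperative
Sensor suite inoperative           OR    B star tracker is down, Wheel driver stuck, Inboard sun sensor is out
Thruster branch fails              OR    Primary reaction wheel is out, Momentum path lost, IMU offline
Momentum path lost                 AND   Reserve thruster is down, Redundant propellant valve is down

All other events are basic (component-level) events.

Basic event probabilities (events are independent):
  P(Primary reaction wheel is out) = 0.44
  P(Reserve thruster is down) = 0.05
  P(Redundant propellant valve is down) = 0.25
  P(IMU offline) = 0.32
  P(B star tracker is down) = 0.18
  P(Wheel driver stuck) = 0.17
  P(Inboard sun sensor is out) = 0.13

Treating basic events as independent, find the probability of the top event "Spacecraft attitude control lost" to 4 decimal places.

P(Momentum path lost) [AND] = 0.05 × 0.25 = 0.012500
P(Thruster branch fails) [OR] = 1 − (1−0.44) × (1−0.012500) × (1−0.32) = 0.623960
P(Sensor suite inoperative) [OR] = 1 − (1−0.18) × (1−0.17) × (1−0.13) = 0.407878
P(Spacecraft attitude control lost) [OR] = 1 − (1−0.623960) × (1−0.407878) = 0.777338
Rounded to 4 decimal places: P(Spacecraft attitude control lost) ≈ 0.7773.

0.7773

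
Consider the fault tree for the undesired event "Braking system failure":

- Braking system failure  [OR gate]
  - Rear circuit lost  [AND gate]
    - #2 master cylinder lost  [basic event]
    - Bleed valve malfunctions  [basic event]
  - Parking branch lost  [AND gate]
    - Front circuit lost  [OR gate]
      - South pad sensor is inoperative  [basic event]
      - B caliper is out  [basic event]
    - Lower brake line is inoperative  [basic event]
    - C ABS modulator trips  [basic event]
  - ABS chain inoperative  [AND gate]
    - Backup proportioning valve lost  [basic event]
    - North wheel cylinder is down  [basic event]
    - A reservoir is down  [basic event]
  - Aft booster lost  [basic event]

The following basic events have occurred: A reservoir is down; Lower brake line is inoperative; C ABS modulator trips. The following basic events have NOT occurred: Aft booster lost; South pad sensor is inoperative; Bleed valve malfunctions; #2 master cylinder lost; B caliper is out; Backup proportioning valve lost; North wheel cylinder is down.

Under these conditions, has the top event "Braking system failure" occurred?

No

Rear circuit lost [AND]: #2 master cylinder lost=not, Bleed valve malfunctions=not → not all inputs occur → does not occur.
Front circuit lost [OR]: South pad sensor is inoperative=not, B caliper is out=not → no input occurs → does not occur.
Parking branch lost [AND]: Front circuit lost=not, Lower brake line is inoperative=occurs, C ABS modulator trips=occurs → not all inputs occur → does not occur.
ABS chain inoperative [AND]: Backup proportioning valve lost=not, North wheel cylinder is down=not, A reservoir is down=occurs → not all inputs occur → does not occur.
Braking system failure [OR]: Rear circuit lost=not, Parking branch lost=not, ABS chain inoperative=not, Aft booster lost=not → no input occurs → does not occur.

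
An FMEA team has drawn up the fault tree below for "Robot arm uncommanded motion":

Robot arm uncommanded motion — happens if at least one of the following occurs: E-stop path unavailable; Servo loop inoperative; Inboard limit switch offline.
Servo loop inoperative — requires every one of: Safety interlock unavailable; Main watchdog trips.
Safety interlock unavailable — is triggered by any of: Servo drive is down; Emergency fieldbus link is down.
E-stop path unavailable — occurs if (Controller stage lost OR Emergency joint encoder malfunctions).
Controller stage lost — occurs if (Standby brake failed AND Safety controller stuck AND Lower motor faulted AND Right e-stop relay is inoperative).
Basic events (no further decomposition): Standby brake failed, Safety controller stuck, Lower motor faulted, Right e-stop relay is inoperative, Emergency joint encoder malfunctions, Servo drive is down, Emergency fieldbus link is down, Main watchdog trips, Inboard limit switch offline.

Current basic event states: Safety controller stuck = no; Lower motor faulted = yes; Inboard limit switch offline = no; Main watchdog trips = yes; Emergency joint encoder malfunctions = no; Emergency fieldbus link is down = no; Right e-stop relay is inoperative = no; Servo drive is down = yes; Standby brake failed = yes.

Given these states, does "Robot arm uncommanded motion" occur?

Controller stage lost [AND]: Standby brake failed=occurs, Safety controller stuck=not, Lower motor faulted=occurs, Right e-stop relay is inoperative=not → not all inputs occur → does not occur.
E-stop path unavailable [OR]: Controller stage lost=not, Emergency joint encoder malfunctions=not → no input occurs → does not occur.
Safety interlock unavailable [OR]: Servo drive is down=occurs, Emergency fieldbus link is down=not → at least one input occurs → occurs.
Servo loop inoperative [AND]: Safety interlock unavailable=occurs, Main watchdog trips=occurs → all inputs occur → occurs.
Robot arm uncommanded motion [OR]: E-stop path unavailable=not, Servo loop inoperative=occurs, Inboard limit switch offline=not → at least one input occurs → occurs.

Yes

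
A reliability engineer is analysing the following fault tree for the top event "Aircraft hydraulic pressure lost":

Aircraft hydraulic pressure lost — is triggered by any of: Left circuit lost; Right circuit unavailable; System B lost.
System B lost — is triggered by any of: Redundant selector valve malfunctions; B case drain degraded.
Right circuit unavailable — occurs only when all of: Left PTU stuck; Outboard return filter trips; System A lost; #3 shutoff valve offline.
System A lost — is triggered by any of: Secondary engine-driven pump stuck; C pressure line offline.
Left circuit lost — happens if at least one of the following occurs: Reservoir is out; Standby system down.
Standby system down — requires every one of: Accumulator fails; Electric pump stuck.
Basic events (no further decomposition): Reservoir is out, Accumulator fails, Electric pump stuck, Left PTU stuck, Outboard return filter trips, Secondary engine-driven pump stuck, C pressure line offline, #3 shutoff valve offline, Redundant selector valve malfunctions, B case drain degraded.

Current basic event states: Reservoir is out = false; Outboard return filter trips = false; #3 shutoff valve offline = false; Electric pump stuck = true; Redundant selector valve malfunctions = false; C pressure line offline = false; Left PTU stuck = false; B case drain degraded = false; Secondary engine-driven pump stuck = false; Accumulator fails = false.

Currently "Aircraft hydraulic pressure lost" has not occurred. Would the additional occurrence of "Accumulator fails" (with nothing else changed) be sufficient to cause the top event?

Counterfactual: set "Accumulator fails" to occurred.
Standby system down [AND]: Accumulator fails=occurs, Electric pump stuck=occurs → all inputs occur → occurs.
Left circuit lost [OR]: Reservoir is out=not, Standby system down=occurs → at least one input occurs → occurs.
System A lost [OR]: Secondary engine-driven pump stuck=not, C pressure line offline=not → no input occurs → does not occur.
Right circuit unavailable [AND]: Left PTU stuck=not, Outboard return filter trips=not, System A lost=not, #3 shutoff valve offline=not → not all inputs occur → does not occur.
System B lost [OR]: Redundant selector valve malfunctions=not, B case drain degraded=not → no input occurs → does not occur.
Aircraft hydraulic pressure lost [OR]: Left circuit lost=occurs, Right circuit unavailable=not, System B lost=not → at least one input occurs → occurs.

Yes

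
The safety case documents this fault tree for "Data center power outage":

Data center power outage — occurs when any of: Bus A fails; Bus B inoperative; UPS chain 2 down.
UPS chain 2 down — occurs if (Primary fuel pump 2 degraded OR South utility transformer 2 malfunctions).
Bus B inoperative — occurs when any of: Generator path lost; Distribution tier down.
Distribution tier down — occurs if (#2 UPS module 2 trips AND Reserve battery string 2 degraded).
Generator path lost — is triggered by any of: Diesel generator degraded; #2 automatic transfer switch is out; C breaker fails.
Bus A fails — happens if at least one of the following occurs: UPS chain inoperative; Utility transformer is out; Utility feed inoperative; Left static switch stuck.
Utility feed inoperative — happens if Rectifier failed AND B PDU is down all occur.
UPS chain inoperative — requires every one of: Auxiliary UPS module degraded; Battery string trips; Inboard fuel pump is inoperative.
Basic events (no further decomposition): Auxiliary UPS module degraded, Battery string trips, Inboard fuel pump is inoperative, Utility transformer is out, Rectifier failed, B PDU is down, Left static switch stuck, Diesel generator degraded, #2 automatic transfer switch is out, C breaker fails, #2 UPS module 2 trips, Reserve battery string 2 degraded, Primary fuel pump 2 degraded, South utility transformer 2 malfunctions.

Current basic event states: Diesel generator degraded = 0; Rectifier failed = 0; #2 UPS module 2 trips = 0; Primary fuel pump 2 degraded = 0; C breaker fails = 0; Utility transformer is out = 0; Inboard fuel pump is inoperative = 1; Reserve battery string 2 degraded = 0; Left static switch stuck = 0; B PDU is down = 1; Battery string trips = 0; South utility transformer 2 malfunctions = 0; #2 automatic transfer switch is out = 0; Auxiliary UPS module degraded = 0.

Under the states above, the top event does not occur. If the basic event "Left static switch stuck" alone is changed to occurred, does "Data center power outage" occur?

Counterfactual: set "Left static switch stuck" to occurred.
UPS chain inoperative [AND]: Auxiliary UPS module degraded=not, Battery string trips=not, Inboard fuel pump is inoperative=occurs → not all inputs occur → does not occur.
Utility feed inoperative [AND]: Rectifier failed=not, B PDU is down=occurs → not all inputs occur → does not occur.
Bus A fails [OR]: UPS chain inoperative=not, Utility transformer is out=not, Utility feed inoperative=not, Left static switch stuck=occurs → at least one input occurs → occurs.
Generator path lost [OR]: Diesel generator degraded=not, #2 automatic transfer switch is out=not, C breaker fails=not → no input occurs → does not occur.
Distribution tier down [AND]: #2 UPS module 2 trips=not, Reserve battery string 2 degraded=not → not all inputs occur → does not occur.
Bus B inoperative [OR]: Generator path lost=not, Distribution tier down=not → no input occurs → does not occur.
UPS chain 2 down [OR]: Primary fuel pump 2 degraded=not, South utility transformer 2 malfunctions=not → no input occurs → does not occur.
Data center power outage [OR]: Bus A fails=occurs, Bus B inoperative=not, UPS chain 2 down=not → at least one input occurs → occurs.

Yes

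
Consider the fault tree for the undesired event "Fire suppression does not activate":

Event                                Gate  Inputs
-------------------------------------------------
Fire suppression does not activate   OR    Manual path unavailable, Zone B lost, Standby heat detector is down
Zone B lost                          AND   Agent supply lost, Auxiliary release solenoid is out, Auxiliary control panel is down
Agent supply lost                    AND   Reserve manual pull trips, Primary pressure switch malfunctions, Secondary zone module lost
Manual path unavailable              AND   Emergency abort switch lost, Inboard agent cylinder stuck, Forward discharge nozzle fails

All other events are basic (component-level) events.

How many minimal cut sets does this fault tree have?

Manual path unavailable [AND]: one cut set from each child combined → 1 × 1 × 1 = 1 cut set(s).
Agent supply lost [AND]: one cut set from each child combined → 1 × 1 × 1 = 1 cut set(s).
Zone B lost [AND]: one cut set from each child combined → 1 × 1 × 1 = 1 cut set(s).
Fire suppression does not activate [OR]: union of children's cut sets → 3 cut set(s).
Minimal cut sets: {Emergency abort switch lost, Forward discharge nozzle fails, Inboard agent cylinder stuck}; {Auxiliary control panel is down, Auxiliary release solenoid is out, Primary pressure switch malfunctions, Reserve manual pull trips, Secondary zone module lost}; {Standby heat detector is down}.

3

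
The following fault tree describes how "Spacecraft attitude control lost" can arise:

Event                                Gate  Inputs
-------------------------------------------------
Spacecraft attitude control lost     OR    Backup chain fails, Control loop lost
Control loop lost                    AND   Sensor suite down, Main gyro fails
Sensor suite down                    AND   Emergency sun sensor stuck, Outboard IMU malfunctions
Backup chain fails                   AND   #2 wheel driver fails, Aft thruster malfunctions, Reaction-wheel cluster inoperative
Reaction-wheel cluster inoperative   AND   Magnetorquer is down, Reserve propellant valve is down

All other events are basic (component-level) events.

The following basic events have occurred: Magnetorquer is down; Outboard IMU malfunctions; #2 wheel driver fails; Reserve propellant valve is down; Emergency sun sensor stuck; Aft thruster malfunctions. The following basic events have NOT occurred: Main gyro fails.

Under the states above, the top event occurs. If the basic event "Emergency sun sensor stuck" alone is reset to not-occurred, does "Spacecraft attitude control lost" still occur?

Yes

Counterfactual: set "Emergency sun sensor stuck" to not occurred.
Reaction-wheel cluster inoperative [AND]: Magnetorquer is down=occurs, Reserve propellant valve is down=occurs → all inputs occur → occurs.
Backup chain fails [AND]: #2 wheel driver fails=occurs, Aft thruster malfunctions=occurs, Reaction-wheel cluster inoperative=occurs → all inputs occur → occurs.
Sensor suite down [AND]: Emergency sun sensor stuck=not, Outboard IMU malfunctions=occurs → not all inputs occur → does not occur.
Control loop lost [AND]: Sensor suite down=not, Main gyro fails=not → not all inputs occur → does not occur.
Spacecraft attitude control lost [OR]: Backup chain fails=occurs, Control loop lost=not → at least one input occurs → occurs.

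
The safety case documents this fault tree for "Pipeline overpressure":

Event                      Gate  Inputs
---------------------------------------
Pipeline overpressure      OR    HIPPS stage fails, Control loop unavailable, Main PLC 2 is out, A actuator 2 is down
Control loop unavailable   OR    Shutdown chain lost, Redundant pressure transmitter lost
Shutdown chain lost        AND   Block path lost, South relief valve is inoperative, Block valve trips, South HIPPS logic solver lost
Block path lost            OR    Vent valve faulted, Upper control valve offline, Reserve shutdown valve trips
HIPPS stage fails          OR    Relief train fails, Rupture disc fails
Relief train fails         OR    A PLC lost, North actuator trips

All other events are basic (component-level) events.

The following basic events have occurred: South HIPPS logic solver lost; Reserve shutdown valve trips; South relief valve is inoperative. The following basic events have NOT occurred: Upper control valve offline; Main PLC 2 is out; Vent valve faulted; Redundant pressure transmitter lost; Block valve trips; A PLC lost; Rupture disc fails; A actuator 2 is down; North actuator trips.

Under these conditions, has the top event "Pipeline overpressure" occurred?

Relief train fails [OR]: A PLC lost=not, North actuator trips=not → no input occurs → does not occur.
HIPPS stage fails [OR]: Relief train fails=not, Rupture disc fails=not → no input occurs → does not occur.
Block path lost [OR]: Vent valve faulted=not, Upper control valve offline=not, Reserve shutdown valve trips=occurs → at least one input occurs → occurs.
Shutdown chain lost [AND]: Block path lost=occurs, South relief valve is inoperative=occurs, Block valve trips=not, South HIPPS logic solver lost=occurs → not all inputs occur → does not occur.
Control loop unavailable [OR]: Shutdown chain lost=not, Redundant pressure transmitter lost=not → no input occurs → does not occur.
Pipeline overpressure [OR]: HIPPS stage fails=not, Control loop unavailable=not, Main PLC 2 is out=not, A actuator 2 is down=not → no input occurs → does not occur.

No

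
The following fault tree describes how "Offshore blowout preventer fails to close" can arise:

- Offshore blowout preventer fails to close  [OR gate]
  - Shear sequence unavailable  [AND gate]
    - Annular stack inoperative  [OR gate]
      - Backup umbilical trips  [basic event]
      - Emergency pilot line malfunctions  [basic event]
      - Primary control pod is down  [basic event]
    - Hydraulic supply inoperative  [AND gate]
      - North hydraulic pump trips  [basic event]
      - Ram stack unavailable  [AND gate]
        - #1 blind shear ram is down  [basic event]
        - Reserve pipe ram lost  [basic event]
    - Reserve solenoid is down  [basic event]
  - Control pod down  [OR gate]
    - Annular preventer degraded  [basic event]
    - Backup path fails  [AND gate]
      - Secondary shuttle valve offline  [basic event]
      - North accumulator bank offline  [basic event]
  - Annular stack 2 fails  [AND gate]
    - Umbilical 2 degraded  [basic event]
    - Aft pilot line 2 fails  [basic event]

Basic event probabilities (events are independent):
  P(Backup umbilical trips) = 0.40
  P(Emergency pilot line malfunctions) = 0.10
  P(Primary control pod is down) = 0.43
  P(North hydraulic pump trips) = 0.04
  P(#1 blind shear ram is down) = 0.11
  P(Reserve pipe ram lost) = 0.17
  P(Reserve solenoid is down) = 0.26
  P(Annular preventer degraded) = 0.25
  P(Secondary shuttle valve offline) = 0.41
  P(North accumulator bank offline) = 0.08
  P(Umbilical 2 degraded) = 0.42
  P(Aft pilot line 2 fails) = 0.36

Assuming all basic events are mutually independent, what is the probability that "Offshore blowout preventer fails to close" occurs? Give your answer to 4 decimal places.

P(Annular stack inoperative) [OR] = 1 − (1−0.40) × (1−0.10) × (1−0.43) = 0.692200
P(Ram stack unavailable) [AND] = 0.11 × 0.17 = 0.018700
P(Hydraulic supply inoperative) [AND] = 0.04 × 0.018700 = 0.000748
P(Shear sequence unavailable) [AND] = 0.692200 × 0.000748 × 0.26 = 0.000135
P(Backup path fails) [AND] = 0.41 × 0.08 = 0.032800
P(Control pod down) [OR] = 1 − (1−0.25) × (1−0.032800) = 0.274600
P(Annular stack 2 fails) [AND] = 0.42 × 0.36 = 0.151200
P(Offshore blowout preventer fails to close) [OR] = 1 − (1−0.000135) × (1−0.274600) × (1−0.151200) = 0.384364
Rounded to 4 decimal places: P(Offshore blowout preventer fails to close) ≈ 0.3844.

0.3844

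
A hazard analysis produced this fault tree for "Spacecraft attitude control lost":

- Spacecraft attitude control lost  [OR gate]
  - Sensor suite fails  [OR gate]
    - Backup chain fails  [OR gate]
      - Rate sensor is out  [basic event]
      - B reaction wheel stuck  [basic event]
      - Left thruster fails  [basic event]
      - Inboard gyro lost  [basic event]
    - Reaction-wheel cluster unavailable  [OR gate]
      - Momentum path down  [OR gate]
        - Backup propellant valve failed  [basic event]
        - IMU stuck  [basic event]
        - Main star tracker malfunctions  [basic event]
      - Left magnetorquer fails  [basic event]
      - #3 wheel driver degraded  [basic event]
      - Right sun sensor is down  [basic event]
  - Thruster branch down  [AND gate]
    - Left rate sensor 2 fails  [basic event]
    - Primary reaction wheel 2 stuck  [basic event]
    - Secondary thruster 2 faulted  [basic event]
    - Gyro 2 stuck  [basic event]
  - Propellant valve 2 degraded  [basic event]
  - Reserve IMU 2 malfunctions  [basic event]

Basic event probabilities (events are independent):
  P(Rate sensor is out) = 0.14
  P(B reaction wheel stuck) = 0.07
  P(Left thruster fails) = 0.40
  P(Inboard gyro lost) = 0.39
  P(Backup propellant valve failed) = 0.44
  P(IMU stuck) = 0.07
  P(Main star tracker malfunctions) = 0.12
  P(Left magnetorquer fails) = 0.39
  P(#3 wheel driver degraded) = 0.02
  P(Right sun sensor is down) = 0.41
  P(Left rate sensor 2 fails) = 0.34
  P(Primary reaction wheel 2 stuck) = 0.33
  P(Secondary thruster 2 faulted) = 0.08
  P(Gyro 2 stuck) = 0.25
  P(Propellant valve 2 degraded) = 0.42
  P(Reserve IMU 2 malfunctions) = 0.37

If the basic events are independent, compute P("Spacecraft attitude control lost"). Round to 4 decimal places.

P(Backup chain fails) [OR] = 1 − (1−0.14) × (1−0.07) × (1−0.40) × (1−0.39) = 0.707273
P(Momentum path down) [OR] = 1 − (1−0.44) × (1−0.07) × (1−0.12) = 0.541696
P(Reaction-wheel cluster unavailable) [OR] = 1 − (1−0.541696) × (1−0.39) × (1−0.02) × (1−0.41) = 0.838355
P(Sensor suite fails) [OR] = 1 − (1−0.707273) × (1−0.838355) = 0.952682
P(Thruster branch down) [AND] = 0.34 × 0.33 × 0.08 × 0.25 = 0.002244
P(Spacecraft attitude control lost) [OR] = 1 − (1−0.952682) × (1−0.002244) × (1−0.42) × (1−0.37) = 0.982749
Rounded to 4 decimal places: P(Spacecraft attitude control lost) ≈ 0.9827.

0.9827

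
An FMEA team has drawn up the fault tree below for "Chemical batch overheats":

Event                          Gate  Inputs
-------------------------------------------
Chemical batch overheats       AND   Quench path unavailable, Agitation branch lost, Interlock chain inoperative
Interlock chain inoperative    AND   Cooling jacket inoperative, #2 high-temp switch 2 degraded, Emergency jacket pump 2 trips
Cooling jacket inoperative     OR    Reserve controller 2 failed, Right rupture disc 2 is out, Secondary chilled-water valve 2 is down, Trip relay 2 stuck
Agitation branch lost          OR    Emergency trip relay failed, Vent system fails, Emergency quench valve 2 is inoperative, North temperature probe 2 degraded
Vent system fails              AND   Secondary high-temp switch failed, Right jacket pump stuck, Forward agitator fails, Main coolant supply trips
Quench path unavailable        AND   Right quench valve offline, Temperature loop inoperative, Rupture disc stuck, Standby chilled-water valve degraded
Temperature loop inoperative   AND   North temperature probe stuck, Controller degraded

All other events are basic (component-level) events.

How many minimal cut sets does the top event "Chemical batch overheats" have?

16

Temperature loop inoperative [AND]: one cut set from each child combined → 1 × 1 = 1 cut set(s).
Quench path unavailable [AND]: one cut set from each child combined → 1 × 1 × 1 × 1 = 1 cut set(s).
Vent system fails [AND]: one cut set from each child combined → 1 × 1 × 1 × 1 = 1 cut set(s).
Agitation branch lost [OR]: union of children's cut sets → 4 cut set(s).
Cooling jacket inoperative [OR]: union of children's cut sets → 4 cut set(s).
Interlock chain inoperative [AND]: one cut set from each child combined → 4 × 1 × 1 = 4 cut set(s).
Chemical batch overheats [AND]: one cut set from each child combined → 1 × 4 × 4 = 16 cut set(s).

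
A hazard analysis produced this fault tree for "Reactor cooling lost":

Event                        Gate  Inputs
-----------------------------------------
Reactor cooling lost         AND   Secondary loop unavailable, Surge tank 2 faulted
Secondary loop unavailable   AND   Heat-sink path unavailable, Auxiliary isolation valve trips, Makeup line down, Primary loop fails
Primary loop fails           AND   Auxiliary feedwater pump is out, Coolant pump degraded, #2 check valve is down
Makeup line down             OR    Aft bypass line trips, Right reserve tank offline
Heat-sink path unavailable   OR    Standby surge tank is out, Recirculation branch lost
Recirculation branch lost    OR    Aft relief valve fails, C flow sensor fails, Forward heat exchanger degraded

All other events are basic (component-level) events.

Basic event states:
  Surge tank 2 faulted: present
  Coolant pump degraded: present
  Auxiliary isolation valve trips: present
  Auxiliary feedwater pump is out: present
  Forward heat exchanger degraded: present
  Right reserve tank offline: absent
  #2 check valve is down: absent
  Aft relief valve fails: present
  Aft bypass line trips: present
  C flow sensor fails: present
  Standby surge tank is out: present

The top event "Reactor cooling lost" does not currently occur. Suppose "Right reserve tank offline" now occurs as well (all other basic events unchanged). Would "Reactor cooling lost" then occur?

Counterfactual: set "Right reserve tank offline" to occurred.
Recirculation branch lost [OR]: Aft relief valve fails=occurs, C flow sensor fails=occurs, Forward heat exchanger degraded=occurs → at least one input occurs → occurs.
Heat-sink path unavailable [OR]: Standby surge tank is out=occurs, Recirculation branch lost=occurs → at least one input occurs → occurs.
Makeup line down [OR]: Aft bypass line trips=occurs, Right reserve tank offline=occurs → at least one input occurs → occurs.
Primary loop fails [AND]: Auxiliary feedwater pump is out=occurs, Coolant pump degraded=occurs, #2 check valve is down=not → not all inputs occur → does not occur.
Secondary loop unavailable [AND]: Heat-sink path unavailable=occurs, Auxiliary isolation valve trips=occurs, Makeup line down=occurs, Primary loop fails=not → not all inputs occur → does not occur.
Reactor cooling lost [AND]: Secondary loop unavailable=not, Surge tank 2 faulted=occurs → not all inputs occur → does not occur.

No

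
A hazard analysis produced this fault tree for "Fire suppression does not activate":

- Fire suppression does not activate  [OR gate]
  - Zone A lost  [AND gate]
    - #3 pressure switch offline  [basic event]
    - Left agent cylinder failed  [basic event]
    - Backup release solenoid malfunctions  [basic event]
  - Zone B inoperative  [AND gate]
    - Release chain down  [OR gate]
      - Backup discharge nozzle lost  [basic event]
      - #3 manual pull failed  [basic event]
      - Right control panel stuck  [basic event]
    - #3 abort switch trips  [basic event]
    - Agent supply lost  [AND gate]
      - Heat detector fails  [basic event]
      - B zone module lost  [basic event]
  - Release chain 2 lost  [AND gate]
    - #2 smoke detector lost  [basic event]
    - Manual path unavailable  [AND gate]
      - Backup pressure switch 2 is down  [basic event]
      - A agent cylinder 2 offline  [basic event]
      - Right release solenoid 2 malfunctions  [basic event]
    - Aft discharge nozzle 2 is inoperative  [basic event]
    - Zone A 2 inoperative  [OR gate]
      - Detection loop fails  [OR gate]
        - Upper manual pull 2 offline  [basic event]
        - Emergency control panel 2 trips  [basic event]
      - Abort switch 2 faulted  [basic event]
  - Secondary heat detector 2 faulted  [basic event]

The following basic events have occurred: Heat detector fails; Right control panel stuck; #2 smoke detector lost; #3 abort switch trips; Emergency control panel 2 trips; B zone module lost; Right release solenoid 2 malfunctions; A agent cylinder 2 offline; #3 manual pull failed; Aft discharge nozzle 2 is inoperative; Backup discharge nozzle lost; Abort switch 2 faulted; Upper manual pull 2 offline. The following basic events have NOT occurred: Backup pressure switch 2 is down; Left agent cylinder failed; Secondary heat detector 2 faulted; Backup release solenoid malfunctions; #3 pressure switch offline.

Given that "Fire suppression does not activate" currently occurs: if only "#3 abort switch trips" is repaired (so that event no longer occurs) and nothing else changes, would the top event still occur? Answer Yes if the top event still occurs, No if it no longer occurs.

Counterfactual: set "#3 abort switch trips" to not occurred.
Zone A lost [AND]: #3 pressure switch offline=not, Left agent cylinder failed=not, Backup release solenoid malfunctions=not → not all inputs occur → does not occur.
Release chain down [OR]: Backup discharge nozzle lost=occurs, #3 manual pull failed=occurs, Right control panel stuck=occurs → at least one input occurs → occurs.
Agent supply lost [AND]: Heat detector fails=occurs, B zone module lost=occurs → all inputs occur → occurs.
Zone B inoperative [AND]: Release chain down=occurs, #3 abort switch trips=not, Agent supply lost=occurs → not all inputs occur → does not occur.
Manual path unavailable [AND]: Backup pressure switch 2 is down=not, A agent cylinder 2 offline=occurs, Right release solenoid 2 malfunctions=occurs → not all inputs occur → does not occur.
Detection loop fails [OR]: Upper manual pull 2 offline=occurs, Emergency control panel 2 trips=occurs → at least one input occurs → occurs.
Zone A 2 inoperative [OR]: Detection loop fails=occurs, Abort switch 2 faulted=occurs → at least one input occurs → occurs.
Release chain 2 lost [AND]: #2 smoke detector lost=occurs, Manual path unavailable=not, Aft discharge nozzle 2 is inoperative=occurs, Zone A 2 inoperative=occurs → not all inputs occur → does not occur.
Fire suppression does not activate [OR]: Zone A lost=not, Zone B inoperative=not, Release chain 2 lost=not, Secondary heat detector 2 faulted=not → no input occurs → does not occur.

No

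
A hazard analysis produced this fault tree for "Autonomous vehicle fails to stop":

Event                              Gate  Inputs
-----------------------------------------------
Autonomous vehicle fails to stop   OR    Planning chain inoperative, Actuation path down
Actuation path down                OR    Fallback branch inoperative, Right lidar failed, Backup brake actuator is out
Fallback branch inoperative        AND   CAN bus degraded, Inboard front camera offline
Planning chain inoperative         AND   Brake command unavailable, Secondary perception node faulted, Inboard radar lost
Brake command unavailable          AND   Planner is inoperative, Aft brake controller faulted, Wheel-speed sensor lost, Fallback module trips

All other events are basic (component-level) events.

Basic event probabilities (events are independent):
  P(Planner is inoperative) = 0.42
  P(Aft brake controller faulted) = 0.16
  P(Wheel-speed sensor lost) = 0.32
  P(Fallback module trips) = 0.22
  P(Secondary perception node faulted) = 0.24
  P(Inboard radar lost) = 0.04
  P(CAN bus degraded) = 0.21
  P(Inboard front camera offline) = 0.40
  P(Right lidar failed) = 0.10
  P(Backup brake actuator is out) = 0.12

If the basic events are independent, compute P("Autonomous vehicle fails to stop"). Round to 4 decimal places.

0.2746

P(Brake command unavailable) [AND] = 0.42 × 0.16 × 0.32 × 0.22 = 0.004731
P(Planning chain inoperative) [AND] = 0.004731 × 0.24 × 0.04 = 0.000045
P(Fallback branch inoperative) [AND] = 0.21 × 0.40 = 0.084000
P(Actuation path down) [OR] = 1 − (1−0.084000) × (1−0.10) × (1−0.12) = 0.274528
P(Autonomous vehicle fails to stop) [OR] = 1 − (1−0.000045) × (1−0.274528) = 0.274561
Rounded to 4 decimal places: P(Autonomous vehicle fails to stop) ≈ 0.2746.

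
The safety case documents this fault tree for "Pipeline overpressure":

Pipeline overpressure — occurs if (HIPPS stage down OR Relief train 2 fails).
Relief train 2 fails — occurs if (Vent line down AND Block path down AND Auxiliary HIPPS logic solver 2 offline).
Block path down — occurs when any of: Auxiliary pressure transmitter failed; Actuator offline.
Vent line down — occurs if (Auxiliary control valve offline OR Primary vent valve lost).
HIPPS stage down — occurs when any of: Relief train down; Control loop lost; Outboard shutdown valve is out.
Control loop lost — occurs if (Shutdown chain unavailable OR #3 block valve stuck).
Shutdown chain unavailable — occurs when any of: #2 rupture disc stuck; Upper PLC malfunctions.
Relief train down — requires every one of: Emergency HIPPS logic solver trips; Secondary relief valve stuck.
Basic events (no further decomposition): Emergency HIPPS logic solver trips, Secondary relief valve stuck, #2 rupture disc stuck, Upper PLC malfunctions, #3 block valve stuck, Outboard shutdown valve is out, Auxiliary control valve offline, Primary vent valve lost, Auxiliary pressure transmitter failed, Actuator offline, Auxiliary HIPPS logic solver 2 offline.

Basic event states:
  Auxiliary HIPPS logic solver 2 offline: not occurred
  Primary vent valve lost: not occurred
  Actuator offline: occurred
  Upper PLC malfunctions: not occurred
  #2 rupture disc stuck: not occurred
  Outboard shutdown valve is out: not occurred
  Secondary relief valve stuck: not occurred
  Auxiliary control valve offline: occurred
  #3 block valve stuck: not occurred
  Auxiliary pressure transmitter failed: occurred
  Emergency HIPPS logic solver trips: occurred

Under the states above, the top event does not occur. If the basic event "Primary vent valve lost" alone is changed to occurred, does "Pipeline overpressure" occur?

No

Counterfactual: set "Primary vent valve lost" to occurred.
Relief train down [AND]: Emergency HIPPS logic solver trips=occurs, Secondary relief valve stuck=not → not all inputs occur → does not occur.
Shutdown chain unavailable [OR]: #2 rupture disc stuck=not, Upper PLC malfunctions=not → no input occurs → does not occur.
Control loop lost [OR]: Shutdown chain unavailable=not, #3 block valve stuck=not → no input occurs → does not occur.
HIPPS stage down [OR]: Relief train down=not, Control loop lost=not, Outboard shutdown valve is out=not → no input occurs → does not occur.
Vent line down [OR]: Auxiliary control valve offline=occurs, Primary vent valve lost=occurs → at least one input occurs → occurs.
Block path down [OR]: Auxiliary pressure transmitter failed=occurs, Actuator offline=occurs → at least one input occurs → occurs.
Relief train 2 fails [AND]: Vent line down=occurs, Block path down=occurs, Auxiliary HIPPS logic solver 2 offline=not → not all inputs occur → does not occur.
Pipeline overpressure [OR]: HIPPS stage down=not, Relief train 2 fails=not → no input occurs → does not occur.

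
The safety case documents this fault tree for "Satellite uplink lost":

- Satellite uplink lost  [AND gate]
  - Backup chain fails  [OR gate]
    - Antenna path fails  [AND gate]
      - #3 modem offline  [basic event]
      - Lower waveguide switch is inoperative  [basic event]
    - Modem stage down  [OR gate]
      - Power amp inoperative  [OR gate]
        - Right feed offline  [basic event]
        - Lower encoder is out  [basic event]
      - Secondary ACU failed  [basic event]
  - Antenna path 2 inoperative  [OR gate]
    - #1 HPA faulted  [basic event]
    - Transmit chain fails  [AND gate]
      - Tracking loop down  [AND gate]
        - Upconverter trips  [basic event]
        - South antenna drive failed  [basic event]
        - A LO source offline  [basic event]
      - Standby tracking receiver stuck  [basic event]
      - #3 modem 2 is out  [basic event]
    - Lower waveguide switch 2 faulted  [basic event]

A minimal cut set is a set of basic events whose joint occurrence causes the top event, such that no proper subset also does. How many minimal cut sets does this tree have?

12

Antenna path fails [AND]: one cut set from each child combined → 1 × 1 = 1 cut set(s).
Power amp inoperative [OR]: union of children's cut sets → 2 cut set(s).
Modem stage down [OR]: union of children's cut sets → 3 cut set(s).
Backup chain fails [OR]: union of children's cut sets → 4 cut set(s).
Tracking loop down [AND]: one cut set from each child combined → 1 × 1 × 1 = 1 cut set(s).
Transmit chain fails [AND]: one cut set from each child combined → 1 × 1 × 1 = 1 cut set(s).
Antenna path 2 inoperative [OR]: union of children's cut sets → 3 cut set(s).
Satellite uplink lost [AND]: one cut set from each child combined → 4 × 3 = 12 cut set(s).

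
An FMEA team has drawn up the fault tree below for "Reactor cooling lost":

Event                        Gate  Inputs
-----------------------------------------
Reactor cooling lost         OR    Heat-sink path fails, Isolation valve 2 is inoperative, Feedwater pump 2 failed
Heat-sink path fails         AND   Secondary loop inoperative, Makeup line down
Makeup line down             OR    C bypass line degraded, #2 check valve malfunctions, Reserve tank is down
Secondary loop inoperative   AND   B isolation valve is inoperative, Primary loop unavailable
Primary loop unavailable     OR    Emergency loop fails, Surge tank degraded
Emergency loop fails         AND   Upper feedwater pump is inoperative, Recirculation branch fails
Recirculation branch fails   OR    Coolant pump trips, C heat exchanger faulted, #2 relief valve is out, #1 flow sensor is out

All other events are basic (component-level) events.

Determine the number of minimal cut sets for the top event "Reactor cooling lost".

17

Recirculation branch fails [OR]: union of children's cut sets → 4 cut set(s).
Emergency loop fails [AND]: one cut set from each child combined → 1 × 4 = 4 cut set(s).
Primary loop unavailable [OR]: union of children's cut sets → 5 cut set(s).
Secondary loop inoperative [AND]: one cut set from each child combined → 1 × 5 = 5 cut set(s).
Makeup line down [OR]: union of children's cut sets → 3 cut set(s).
Heat-sink path fails [AND]: one cut set from each child combined → 5 × 3 = 15 cut set(s).
Reactor cooling lost [OR]: union of children's cut sets → 17 cut set(s).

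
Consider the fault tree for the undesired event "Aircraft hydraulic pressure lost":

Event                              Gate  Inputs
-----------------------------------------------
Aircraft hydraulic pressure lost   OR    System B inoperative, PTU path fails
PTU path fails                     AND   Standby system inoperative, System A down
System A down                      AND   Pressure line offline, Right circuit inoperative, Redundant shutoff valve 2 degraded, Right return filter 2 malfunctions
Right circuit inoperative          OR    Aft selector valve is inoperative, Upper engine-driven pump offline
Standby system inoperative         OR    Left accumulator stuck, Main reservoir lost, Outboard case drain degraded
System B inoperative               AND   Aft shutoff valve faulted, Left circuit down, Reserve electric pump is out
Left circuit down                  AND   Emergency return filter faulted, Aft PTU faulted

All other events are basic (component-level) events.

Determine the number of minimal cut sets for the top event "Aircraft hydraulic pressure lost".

7

Left circuit down [AND]: one cut set from each child combined → 1 × 1 = 1 cut set(s).
System B inoperative [AND]: one cut set from each child combined → 1 × 1 × 1 = 1 cut set(s).
Standby system inoperative [OR]: union of children's cut sets → 3 cut set(s).
Right circuit inoperative [OR]: union of children's cut sets → 2 cut set(s).
System A down [AND]: one cut set from each child combined → 1 × 2 × 1 × 1 = 2 cut set(s).
PTU path fails [AND]: one cut set from each child combined → 3 × 2 = 6 cut set(s).
Aircraft hydraulic pressure lost [OR]: union of children's cut sets → 7 cut set(s).
Minimal cut sets: {Aft PTU faulted, Aft shutoff valve faulted, Emergency return filter faulted, Reserve electric pump is out}; {Aft selector valve is inoperative, Left accumulator stuck, Pressure line offline, Redundant shutoff valve 2 degraded, Right return filter 2 malfunctions}; {Left accumulator stuck, Pressure line offline, Redundant shutoff valve 2 degraded, Right return filter 2 malfunctions, Upper engine-driven pump offline}; {Aft selector valve is inoperative, Main reservoir lost, Pressure line offline, Redundant shutoff valve 2 degraded, Right return filter 2 malfunctions}; {Main reservoir lost, Pressure line offline, Redundant shutoff valve 2 degraded, Right return filter 2 malfunctions, Upper engine-driven pump offline}; {Aft selector valve is inoperative, Outboard case drain degraded, Pressure line offline, Redundant shutoff valve 2 degraded, Right return filter 2 malfunctions}; {Outboard case drain degraded, Pressure line offline, Redundant shutoff valve 2 degraded, Right return filter 2 malfunctions, Upper engine-driven pump offline}.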